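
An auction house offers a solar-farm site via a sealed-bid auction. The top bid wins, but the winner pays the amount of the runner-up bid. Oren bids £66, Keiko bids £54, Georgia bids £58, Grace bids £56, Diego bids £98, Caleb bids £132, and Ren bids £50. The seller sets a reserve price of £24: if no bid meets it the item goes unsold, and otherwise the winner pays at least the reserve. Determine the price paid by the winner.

£98

Sorted high to low: Caleb £132 > Diego £98 > Oren £66 > Georgia £58 > Grace £56 > Keiko £54 > Ren £50.
Caleb has the highest bid, so Caleb wins.
The second-highest bid is £98, which exceeds the reserve, so that sets the price.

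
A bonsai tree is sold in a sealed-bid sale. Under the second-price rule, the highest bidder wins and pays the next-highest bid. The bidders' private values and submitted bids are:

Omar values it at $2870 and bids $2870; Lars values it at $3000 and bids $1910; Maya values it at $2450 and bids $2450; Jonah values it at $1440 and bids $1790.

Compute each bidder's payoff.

Bids in descending order: Omar $2870 > Maya $2450 > Lars $1910 > Jonah $1790.
Omar has the top bid and wins; the price is the second-highest bid, $2450.
Omar's payoff = $2870 − $2450 = $420. All other bidders lose, so their payoff is 0.

Payoffs: Omar $420, Lars $0, Maya $0, Jonah $0.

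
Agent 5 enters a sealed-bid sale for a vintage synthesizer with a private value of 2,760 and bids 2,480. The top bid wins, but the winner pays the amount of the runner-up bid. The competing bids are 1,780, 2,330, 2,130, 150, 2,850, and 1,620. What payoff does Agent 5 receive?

Payoff = 0.

Highest competing bid: 2,850.
Agent 5's bid 2,480 is not the highest, so Agent 5 loses, pays nothing, and earns zero payoff.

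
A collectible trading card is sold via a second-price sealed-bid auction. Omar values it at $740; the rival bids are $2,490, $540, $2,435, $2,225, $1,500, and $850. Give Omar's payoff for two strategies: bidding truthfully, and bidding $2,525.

Truthful: $0; alternative: -$1,750.

The highest competing bid is $2,490.
Bidding truthfully at $740: the top bid is $2,490 (a rival), so Omar loses. Payoff = $0.
Bidding $2,525: Omar has the top bid, wins, and pays the second-highest bid $2,490. Payoff = $740 − $2,490 = -$1,750.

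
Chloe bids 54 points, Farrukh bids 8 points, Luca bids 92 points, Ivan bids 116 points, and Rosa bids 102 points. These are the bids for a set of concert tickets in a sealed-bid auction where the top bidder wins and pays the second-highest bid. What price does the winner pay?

Bids in descending order: Ivan 116 points; Rosa 102 points; Luca 92 points; Chloe 54 points; Farrukh 8 points.
Ivan is the highest bidder, so Ivan wins.
Under the second-price rule, the price is the second-highest bid: 102 points.

102 points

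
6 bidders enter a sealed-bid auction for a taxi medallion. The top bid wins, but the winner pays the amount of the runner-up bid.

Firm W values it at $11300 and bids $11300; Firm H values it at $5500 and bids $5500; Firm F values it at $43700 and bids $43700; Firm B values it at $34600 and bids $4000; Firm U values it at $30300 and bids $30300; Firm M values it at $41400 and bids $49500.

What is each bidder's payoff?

Firm W $0, Firm H $0, Firm F $0, Firm B $0, Firm U $0, Firm M -$2300.

Bids in descending order: Firm M $49500, then Firm F $43700, then Firm U $30300, then Firm W $11300, then Firm H $5500, then Firm B $4000.
Firm M has the top bid and wins; the price is the second-highest bid, $43700.
Firm M's payoff = $41400 − $43700 = -$2300. All other bidders lose, so their payoff is 0.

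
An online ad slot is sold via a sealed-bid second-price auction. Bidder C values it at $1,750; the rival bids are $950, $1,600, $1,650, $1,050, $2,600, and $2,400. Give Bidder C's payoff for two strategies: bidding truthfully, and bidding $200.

Truthful: $0; alternative: $0.

The highest competing bid is $2,600.
Bidding truthfully at $1,750: the top bid is $2,600 (a rival), so Bidder C loses. Payoff = $0.
Bidding $200: the top bid is $2,600 (a rival), so Bidder C loses. Payoff = $0.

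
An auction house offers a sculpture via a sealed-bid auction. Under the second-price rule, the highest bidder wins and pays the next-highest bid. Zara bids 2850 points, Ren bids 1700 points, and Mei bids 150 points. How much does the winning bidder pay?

Ordered from highest: Zara 2850 points; Ren 1700 points; Mei 150 points.
Zara has the highest bid, so Zara wins.
The second-highest bid is 1700 points, so that is what Zara pays.

Price paid: 1700 points.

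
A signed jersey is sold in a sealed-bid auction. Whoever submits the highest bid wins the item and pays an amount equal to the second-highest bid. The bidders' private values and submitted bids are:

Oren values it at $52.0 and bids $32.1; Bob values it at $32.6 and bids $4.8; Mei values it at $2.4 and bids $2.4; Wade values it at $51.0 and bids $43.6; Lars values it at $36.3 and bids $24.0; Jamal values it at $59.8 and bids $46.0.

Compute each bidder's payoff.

Ordered from highest: Jamal $46.0; Wade $43.6; Oren $32.1; Lars $24.0; Bob $4.8; Mei $2.4.
Jamal has the top bid and wins; the price is the second-highest bid, $43.6.
Jamal's payoff = $59.8 − $43.6 = $16.2. All other bidders lose, so their payoff is 0.

Oren $0.0, Bob $0.0, Mei $0.0, Wade $0.0, Lars $0.0, Jamal $16.2.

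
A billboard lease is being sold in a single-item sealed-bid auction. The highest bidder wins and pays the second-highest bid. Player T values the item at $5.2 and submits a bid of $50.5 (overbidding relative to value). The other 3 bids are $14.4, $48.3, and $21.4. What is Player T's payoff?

Highest competing bid: $48.3.
Player T's bid $50.5 is the highest overall, so Player T wins and pays the second-highest bid, $48.3.
Payoff = value − price = $5.2 − $48.3 = -$43.1.
Overbidding won the item at a price above value — truthful bidding would have avoided this loss.

-$43.1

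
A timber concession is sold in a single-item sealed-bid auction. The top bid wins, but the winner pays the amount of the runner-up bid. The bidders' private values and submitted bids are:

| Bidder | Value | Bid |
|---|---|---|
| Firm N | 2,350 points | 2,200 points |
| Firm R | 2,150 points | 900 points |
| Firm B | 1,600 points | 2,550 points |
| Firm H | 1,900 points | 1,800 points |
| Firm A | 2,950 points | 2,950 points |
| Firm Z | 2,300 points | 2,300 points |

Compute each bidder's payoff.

Bids in descending order: Firm A 2,950 points, then Firm B 2,550 points, then Firm Z 2,300 points, then Firm N 2,200 points, then Firm H 1,800 points, then Firm R 900 points.
Firm A has the top bid and wins; the price is the second-highest bid, 2,550 points.
Firm A's payoff = 2,950 points − 2,550 points = 400 points. All other bidders lose, so their payoff is 0.

Payoffs: Firm N 0 points, Firm R 0 points, Firm B 0 points, Firm H 0 points, Firm A 400 points, Firm Z 0 points.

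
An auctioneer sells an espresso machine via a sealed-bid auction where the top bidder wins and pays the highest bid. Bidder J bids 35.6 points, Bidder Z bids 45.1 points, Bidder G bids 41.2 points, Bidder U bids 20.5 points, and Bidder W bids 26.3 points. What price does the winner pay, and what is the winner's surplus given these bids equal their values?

Sorted high to low: Bidder Z 45.1 points, then Bidder G 41.2 points, then Bidder J 35.6 points, then Bidder W 26.3 points, then Bidder U 20.5 points.
Bidder Z is the highest bidder, so Bidder Z wins.
Under the first-price rule, the price is the highest bid: 45.1 points.
Surplus = 45.1 points − 45.1 points = 0.0 points.

The winner pays 45.1 points for a surplus of 0.0 points.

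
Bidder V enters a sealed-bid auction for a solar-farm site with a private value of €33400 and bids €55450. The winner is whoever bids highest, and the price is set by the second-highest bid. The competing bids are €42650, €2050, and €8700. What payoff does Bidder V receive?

-€9250

Highest competing bid: €42650.
Bidder V's bid €55450 is the highest overall, so Bidder V wins and pays the second-highest bid, €42650.
Payoff = value − price = €33400 − €42650 = -€9250.
Overbidding won the item at a price above value — truthful bidding would have avoided this loss.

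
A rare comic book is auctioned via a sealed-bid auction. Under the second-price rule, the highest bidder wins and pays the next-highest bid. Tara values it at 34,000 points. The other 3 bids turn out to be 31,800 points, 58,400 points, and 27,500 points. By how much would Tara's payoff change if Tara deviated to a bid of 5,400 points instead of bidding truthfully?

The highest competing bid is 58,400 points.
Bidding truthfully at 34,000 points: the top bid is 58,400 points (a rival), so Tara loses. Payoff = 0 points.
Bidding 5,400 points: the top bid is 58,400 points (a rival), so Tara loses. Payoff = 0 points.
Change = 0 points − 0 points = 0 points.
The bid only affects whether you win, not the price — here both bids land on the same side of the top rival bid, so the deviation is payoff-neutral.

Payoff change: 0 points.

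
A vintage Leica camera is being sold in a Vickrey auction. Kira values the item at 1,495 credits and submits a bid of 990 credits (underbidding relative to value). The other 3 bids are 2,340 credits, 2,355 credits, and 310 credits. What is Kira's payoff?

Highest competing bid: 2,355 credits.
Kira's bid 990 credits is not the highest, so Kira loses, pays nothing, and earns zero payoff.

0 credits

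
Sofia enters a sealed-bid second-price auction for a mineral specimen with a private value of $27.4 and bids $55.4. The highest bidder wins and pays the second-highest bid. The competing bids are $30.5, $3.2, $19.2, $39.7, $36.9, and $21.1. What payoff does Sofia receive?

Highest competing bid: $39.7.
Sofia's bid $55.4 is the highest overall, so Sofia wins and pays the second-highest bid, $39.7.
Payoff = value − price = $27.4 − $39.7 = -$12.3.

-$12.3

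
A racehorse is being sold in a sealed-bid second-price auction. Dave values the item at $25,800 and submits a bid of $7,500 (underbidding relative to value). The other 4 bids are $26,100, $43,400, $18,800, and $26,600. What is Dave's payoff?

Highest competing bid: $43,400.
Dave's bid $7,500 is not the highest, so Dave loses, pays nothing, and earns zero payoff.

$0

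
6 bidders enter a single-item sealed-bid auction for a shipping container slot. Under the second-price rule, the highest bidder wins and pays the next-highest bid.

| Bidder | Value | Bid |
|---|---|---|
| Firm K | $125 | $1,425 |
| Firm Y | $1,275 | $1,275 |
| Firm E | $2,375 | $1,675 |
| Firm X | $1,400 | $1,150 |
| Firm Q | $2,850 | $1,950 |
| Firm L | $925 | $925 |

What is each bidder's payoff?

Payoffs: Firm K $0, Firm Y $0, Firm E $0, Firm X $0, Firm Q $1,175, Firm L $0.

Ranking the bids: Firm Q $1,950, then Firm E $1,675, then Firm K $1,425, then Firm Y $1,275, then Firm X $1,150, then Firm L $925.
Firm Q has the top bid and wins; the price is the second-highest bid, $1,675.
Firm Q's payoff = $2,850 − $1,675 = $1,175. All other bidders lose, so their payoff is 0.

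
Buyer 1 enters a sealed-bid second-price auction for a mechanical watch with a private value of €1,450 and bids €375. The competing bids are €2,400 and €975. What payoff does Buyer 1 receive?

Payoff = €0.

Highest competing bid: €2,400.
Buyer 1's bid €375 is not the highest, so Buyer 1 loses, pays nothing, and earns zero payoff.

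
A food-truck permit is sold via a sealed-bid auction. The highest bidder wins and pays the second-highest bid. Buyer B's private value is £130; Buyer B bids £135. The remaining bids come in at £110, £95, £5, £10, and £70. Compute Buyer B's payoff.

Buyer B's payoff: £20.

Highest competing bid: £110.
Buyer B's bid £135 is the highest overall, so Buyer B wins and pays the second-highest bid, £110.
Payoff = value − price = £130 − £110 = £20.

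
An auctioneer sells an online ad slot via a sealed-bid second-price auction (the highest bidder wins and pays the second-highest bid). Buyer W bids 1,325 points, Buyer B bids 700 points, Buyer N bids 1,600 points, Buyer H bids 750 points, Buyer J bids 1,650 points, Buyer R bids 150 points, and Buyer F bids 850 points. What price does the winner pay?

Price paid: 1,600 points.

Bids in descending order: Buyer J 1,650 points; Buyer N 1,600 points; Buyer W 1,325 points; Buyer F 850 points; Buyer H 750 points; Buyer B 700 points; Buyer R 150 points.
Buyer J is the highest bidder, so Buyer J wins.
Under the second-price rule, the price is the second-highest bid: 1,600 points.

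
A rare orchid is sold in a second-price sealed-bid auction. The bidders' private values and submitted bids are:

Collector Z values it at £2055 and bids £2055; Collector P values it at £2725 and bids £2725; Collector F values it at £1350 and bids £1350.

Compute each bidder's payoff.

Payoffs: Collector Z £0, Collector P £670, Collector F £0.

Ordered from highest: Collector P £2725, then Collector Z £2055, then Collector F £1350.
Collector P has the top bid and wins; the price is the second-highest bid, £2055.
Collector P's payoff = £2725 − £2055 = £670. All other bidders lose, so their payoff is 0.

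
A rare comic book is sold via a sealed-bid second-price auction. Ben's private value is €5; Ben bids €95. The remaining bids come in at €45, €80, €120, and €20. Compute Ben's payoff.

Payoff = €0.

Highest competing bid: €120.
Ben's bid €95 is not the highest, so Ben loses, pays nothing, and earns zero payoff.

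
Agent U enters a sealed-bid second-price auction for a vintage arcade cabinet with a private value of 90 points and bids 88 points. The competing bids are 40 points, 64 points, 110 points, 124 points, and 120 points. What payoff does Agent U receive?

Highest competing bid: 124 points.
Agent U's bid 88 points is not the highest, so Agent U loses, pays nothing, and earns zero payoff.

Payoff = 0 points.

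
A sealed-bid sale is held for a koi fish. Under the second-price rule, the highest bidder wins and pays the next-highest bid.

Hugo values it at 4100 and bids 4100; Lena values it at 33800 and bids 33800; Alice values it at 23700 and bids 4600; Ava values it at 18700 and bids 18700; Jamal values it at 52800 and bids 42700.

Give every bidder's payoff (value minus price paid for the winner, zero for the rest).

Ordered from highest: Jamal 42700, then Lena 33800, then Ava 18700, then Alice 4600, then Hugo 4100.
Jamal has the top bid and wins; the price is the second-highest bid, 33800.
Jamal's payoff = 52800 − 33800 = 19000. All other bidders lose, so their payoff is 0.

Hugo 0, Lena 0, Alice 0, Ava 0, Jamal 19000.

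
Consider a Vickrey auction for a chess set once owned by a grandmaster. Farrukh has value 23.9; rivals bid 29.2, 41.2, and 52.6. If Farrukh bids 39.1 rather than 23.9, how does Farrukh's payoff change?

0.0

The highest competing bid is 52.6.
Bidding truthfully at 23.9: the top bid is 52.6 (a rival), so Farrukh loses. Payoff = 0.0.
Bidding 39.1: the top bid is 52.6 (a rival), so Farrukh loses. Payoff = 0.0.
Change = 0.0 − 0.0 = 0.0.
The bid only affects whether you win, not the price — here both bids land on the same side of the top rival bid, so the deviation is payoff-neutral.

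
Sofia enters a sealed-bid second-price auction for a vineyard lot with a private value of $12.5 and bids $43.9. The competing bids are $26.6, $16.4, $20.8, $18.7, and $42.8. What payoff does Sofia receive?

Highest competing bid: $42.8.
Sofia's bid $43.9 is the highest overall, so Sofia wins and pays the second-highest bid, $42.8.
Payoff = value − price = $12.5 − $42.8 = -$30.3.
Overbidding won the item at a price above value — truthful bidding would have avoided this loss.

Payoff = -$30.3.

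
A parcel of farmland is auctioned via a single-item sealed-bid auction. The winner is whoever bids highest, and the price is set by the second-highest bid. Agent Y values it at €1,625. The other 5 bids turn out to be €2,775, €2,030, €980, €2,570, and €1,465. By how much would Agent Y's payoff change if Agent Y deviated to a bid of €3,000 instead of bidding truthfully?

Payoff change: -€1,150.

The highest competing bid is €2,775.
Bidding truthfully at €1,625: the top bid is €2,775 (a rival), so Agent Y loses. Payoff = €0.
Bidding €3,000: Agent Y has the top bid, wins, and pays the second-highest bid €2,775. Payoff = €1,625 − €2,775 = -€1,150.
Change = -€1,150 − €0 = -€1,150.
This is the dominant-strategy logic: truthful bidding weakly beats any alternative.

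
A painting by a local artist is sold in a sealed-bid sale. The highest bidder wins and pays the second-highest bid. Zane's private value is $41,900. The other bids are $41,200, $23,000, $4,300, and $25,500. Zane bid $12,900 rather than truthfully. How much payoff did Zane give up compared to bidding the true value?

$700

The highest competing bid is $41,200.
Bidding truthfully at $41,900: Zane has the top bid, wins, and pays the second-highest bid $41,200. Payoff = $41,900 − $41,200 = $700.
Bidding $12,900: the top bid is $41,200 (a rival), so Zane loses. Payoff = $0.
Regret = truthful payoff − actual payoff = $700 − $0 = $700.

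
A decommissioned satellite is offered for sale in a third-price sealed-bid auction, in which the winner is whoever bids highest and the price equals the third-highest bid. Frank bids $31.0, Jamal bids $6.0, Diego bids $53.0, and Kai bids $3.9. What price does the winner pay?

Ordered from highest: Diego $53.0, then Frank $31.0, then Jamal $6.0, then Kai $3.9.
Diego is the highest bidder, so Diego wins.
Under the third-price rule, the price is the third-highest bid: $6.0.

$6.0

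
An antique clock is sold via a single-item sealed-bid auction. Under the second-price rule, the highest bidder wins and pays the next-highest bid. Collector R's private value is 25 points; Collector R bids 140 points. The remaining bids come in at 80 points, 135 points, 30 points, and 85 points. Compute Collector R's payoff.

Highest competing bid: 135 points.
Collector R's bid 140 points is the highest overall, so Collector R wins and pays the second-highest bid, 135 points.
Payoff = value − price = 25 points − 135 points = -110 points.
Overbidding won the item at a price above value — truthful bidding would have avoided this loss.

-110 points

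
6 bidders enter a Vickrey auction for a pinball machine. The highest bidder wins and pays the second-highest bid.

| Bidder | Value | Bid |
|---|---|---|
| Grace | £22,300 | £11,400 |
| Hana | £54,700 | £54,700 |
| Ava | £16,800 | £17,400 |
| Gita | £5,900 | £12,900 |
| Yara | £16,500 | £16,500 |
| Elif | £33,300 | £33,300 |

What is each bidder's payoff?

Ordered from highest: Hana £54,700, then Elif £33,300, then Ava £17,400, then Yara £16,500, then Gita £12,900, then Grace £11,400.
Hana has the top bid and wins; the price is the second-highest bid, £33,300.
Hana's payoff = £54,700 − £33,300 = £21,400. All other bidders lose, so their payoff is 0.

Grace £0, Hana £21,400, Ava £0, Gita £0, Yara £0, Elif £0.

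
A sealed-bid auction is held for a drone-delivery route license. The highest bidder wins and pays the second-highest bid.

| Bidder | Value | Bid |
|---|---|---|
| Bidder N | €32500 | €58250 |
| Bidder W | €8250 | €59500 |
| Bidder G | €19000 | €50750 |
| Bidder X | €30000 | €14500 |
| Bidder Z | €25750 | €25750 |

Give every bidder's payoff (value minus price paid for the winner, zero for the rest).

Payoffs: Bidder N €0, Bidder W -€50000, Bidder G €0, Bidder X €0, Bidder Z €0.

Sorted high to low: Bidder W €59500, then Bidder N €58250, then Bidder G €50750, then Bidder Z €25750, then Bidder X €14500.
Bidder W has the top bid and wins; the price is the second-highest bid, €58250.
Bidder W's payoff = €8250 − €58250 = -€50000. All other bidders lose, so their payoff is 0.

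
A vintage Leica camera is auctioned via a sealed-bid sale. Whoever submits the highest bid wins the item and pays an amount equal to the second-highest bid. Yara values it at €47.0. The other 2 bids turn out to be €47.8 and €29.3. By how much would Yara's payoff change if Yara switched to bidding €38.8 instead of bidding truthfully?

Payoff change: €0.0.

The highest competing bid is €47.8.
Bidding truthfully at €47.0: the top bid is €47.8 (a rival), so Yara loses. Payoff = €0.0.
Bidding €38.8: the top bid is €47.8 (a rival), so Yara loses. Payoff = €0.0.
Change = €0.0 − €0.0 = €0.0.
The bid only affects whether you win, not the price — here both bids land on the same side of the top rival bid, so the deviation is payoff-neutral.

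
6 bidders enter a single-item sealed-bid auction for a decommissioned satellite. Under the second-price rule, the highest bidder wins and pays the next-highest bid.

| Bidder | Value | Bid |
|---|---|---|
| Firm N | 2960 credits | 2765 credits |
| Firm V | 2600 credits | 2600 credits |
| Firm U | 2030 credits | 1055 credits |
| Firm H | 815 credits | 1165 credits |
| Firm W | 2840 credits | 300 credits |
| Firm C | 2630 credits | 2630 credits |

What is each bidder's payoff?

Ordered from highest: Firm N 2765 credits > Firm C 2630 credits > Firm V 2600 credits > Firm H 1165 credits > Firm U 1055 credits > Firm W 300 credits.
Firm N has the top bid and wins; the price is the second-highest bid, 2630 credits.
Firm N's payoff = 2960 credits − 2630 credits = 330 credits. All other bidders lose, so their payoff is 0.

Payoffs: Firm N 330 credits, Firm V 0 credits, Firm U 0 credits, Firm H 0 credits, Firm W 0 credits, Firm C 0 credits.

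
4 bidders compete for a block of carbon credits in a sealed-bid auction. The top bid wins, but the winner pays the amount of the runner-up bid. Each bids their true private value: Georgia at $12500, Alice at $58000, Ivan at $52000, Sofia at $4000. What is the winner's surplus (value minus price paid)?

$6000

Bids in descending order: Alice $58000 > Ivan $52000 > Georgia $12500 > Sofia $4000.
Alice wins with the top bid and pays the second-highest, $52000.
Surplus = $58000 − $52000 = $6000.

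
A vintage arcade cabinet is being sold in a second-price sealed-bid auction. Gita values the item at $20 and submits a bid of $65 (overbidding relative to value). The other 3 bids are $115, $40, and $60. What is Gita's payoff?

Payoff = $0.

Highest competing bid: $115.
Gita's bid $65 is not the highest, so Gita loses, pays nothing, and earns zero payoff.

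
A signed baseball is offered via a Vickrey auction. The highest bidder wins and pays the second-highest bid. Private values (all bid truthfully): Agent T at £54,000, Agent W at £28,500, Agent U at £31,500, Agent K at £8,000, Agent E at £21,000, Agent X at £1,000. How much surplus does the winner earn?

Surplus = £22,500.

Bids in descending order: Agent T £54,000 > Agent U £31,500 > Agent W £28,500 > Agent E £21,000 > Agent K £8,000 > Agent X £1,000.
Agent T wins with the top bid and pays the second-highest, £31,500.
Surplus = £54,000 − £31,500 = £22,500.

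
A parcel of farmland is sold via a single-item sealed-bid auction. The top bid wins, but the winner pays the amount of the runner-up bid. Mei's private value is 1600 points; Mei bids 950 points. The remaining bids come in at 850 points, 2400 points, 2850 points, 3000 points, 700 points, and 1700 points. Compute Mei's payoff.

Payoff = 0 points.

Highest competing bid: 3000 points.
Mei's bid 950 points is not the highest, so Mei loses, pays nothing, and earns zero payoff.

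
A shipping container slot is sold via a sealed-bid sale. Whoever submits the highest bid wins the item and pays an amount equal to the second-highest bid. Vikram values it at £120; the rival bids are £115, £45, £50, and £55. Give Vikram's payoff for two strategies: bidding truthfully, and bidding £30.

(a) £5  (b) £0

The highest competing bid is £115.
Bidding truthfully at £120: Vikram has the top bid, wins, and pays the second-highest bid £115. Payoff = £120 − £115 = £5.
Bidding £30: the top bid is £115 (a rival), so Vikram loses. Payoff = £0.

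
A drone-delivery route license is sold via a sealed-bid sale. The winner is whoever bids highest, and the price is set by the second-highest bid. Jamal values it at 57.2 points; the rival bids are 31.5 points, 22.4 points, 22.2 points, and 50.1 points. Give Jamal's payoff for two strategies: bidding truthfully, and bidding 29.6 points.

The highest competing bid is 50.1 points.
Bidding truthfully at 57.2 points: Jamal has the top bid, wins, and pays the second-highest bid 50.1 points. Payoff = 57.2 points − 50.1 points = 7.1 points.
Bidding 29.6 points: the top bid is 50.1 points (a rival), so Jamal loses. Payoff = 0.0 points.
This is the dominant-strategy logic: truthful bidding weakly beats any alternative.

Truthful: 7.1 points; alternative: 0.0 points.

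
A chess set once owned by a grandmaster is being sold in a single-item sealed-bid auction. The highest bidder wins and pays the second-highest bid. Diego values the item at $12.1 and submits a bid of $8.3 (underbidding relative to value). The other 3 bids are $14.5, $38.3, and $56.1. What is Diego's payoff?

Highest competing bid: $56.1.
Diego's bid $8.3 is not the highest, so Diego loses, pays nothing, and earns zero payoff.

$0.0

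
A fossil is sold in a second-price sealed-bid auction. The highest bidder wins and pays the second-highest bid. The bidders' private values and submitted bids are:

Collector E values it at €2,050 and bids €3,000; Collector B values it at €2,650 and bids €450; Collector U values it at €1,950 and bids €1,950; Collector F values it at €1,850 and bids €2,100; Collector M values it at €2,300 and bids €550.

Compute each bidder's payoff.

Payoffs: Collector E -€50, Collector B €0, Collector U €0, Collector F €0, Collector M €0.

Ranking the bids: Collector E €3,000 > Collector F €2,100 > Collector U €1,950 > Collector M €550 > Collector B €450.
Collector E has the top bid and wins; the price is the second-highest bid, €2,100.
Collector E's payoff = €2,050 − €2,100 = -€50. All other bidders lose, so their payoff is 0.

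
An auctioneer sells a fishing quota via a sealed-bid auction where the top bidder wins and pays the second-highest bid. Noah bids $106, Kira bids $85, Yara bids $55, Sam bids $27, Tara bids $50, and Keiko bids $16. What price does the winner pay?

Bids in descending order: Noah $106 > Kira $85 > Yara $55 > Tara $50 > Sam $27 > Keiko $16.
Noah is the highest bidder, so Noah wins.
Under the second-price rule, the price is the second-highest bid: $85.

Price paid: $85.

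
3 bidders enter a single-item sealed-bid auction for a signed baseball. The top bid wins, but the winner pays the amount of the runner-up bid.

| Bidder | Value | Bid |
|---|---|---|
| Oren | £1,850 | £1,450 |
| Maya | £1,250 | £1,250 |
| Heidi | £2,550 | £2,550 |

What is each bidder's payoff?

Bids in descending order: Heidi £2,550; Oren £1,450; Maya £1,250.
Heidi has the top bid and wins; the price is the second-highest bid, £1,450.
Heidi's payoff = £2,550 − £1,450 = £1,100. All other bidders lose, so their payoff is 0.

Oren £0, Maya £0, Heidi £1,100.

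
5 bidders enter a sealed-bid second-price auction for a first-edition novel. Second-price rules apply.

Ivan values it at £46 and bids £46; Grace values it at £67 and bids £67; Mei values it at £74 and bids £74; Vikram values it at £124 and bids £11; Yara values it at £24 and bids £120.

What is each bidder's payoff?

Payoffs: Ivan £0, Grace £0, Mei £0, Vikram £0, Yara -£50.

Sorted high to low: Yara £120 > Mei £74 > Grace £67 > Ivan £46 > Vikram £11.
Yara has the top bid and wins; the price is the second-highest bid, £74.
Yara's payoff = £24 − £74 = -£50. All other bidders lose, so their payoff is 0.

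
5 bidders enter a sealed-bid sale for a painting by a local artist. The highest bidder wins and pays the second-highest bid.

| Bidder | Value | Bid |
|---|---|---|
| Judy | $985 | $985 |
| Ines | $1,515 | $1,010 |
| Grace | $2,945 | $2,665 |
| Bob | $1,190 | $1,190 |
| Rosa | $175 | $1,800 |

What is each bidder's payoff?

Judy $0, Ines $0, Grace $1,145, Bob $0, Rosa $0.

Ordered from highest: Grace $2,665, then Rosa $1,800, then Bob $1,190, then Ines $1,010, then Judy $985.
Grace has the top bid and wins; the price is the second-highest bid, $1,800.
Grace's payoff = $2,945 − $1,800 = $1,145. All other bidders lose, so their payoff is 0.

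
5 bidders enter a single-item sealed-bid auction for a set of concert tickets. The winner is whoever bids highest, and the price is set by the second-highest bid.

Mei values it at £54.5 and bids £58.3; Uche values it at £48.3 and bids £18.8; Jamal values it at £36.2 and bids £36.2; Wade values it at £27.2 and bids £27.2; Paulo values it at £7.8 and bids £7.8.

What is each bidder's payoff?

Ranking the bids: Mei £58.3 > Jamal £36.2 > Wade £27.2 > Uche £18.8 > Paulo £7.8.
Mei has the top bid and wins; the price is the second-highest bid, £36.2.
Mei's payoff = £54.5 − £36.2 = £18.3. All other bidders lose, so their payoff is 0.

Payoffs: Mei £18.3, Uche £0.0, Jamal £0.0, Wade £0.0, Paulo £0.0.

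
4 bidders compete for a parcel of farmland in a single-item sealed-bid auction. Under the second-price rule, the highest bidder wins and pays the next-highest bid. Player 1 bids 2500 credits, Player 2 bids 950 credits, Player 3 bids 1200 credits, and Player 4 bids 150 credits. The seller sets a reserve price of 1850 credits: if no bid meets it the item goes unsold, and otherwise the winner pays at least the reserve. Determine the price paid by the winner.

The winner pays 1850 credits.

Sorted high to low: Player 1 2500 credits, then Player 3 1200 credits, then Player 2 950 credits, then Player 4 150 credits.
Player 1 has the highest bid, so Player 1 wins.
The second-highest bid is 1200 credits, but the reserve 1850 credits is higher, so the price is the reserve.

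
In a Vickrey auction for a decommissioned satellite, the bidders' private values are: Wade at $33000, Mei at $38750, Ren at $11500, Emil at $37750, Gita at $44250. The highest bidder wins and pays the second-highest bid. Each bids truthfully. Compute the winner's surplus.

Winner's surplus: $5500.

Sorted high to low: Gita $44250 > Mei $38750 > Emil $37750 > Wade $33000 > Ren $11500.
Gita wins with the top bid and pays the second-highest, $38750.
Surplus = $44250 − $38750 = $5500.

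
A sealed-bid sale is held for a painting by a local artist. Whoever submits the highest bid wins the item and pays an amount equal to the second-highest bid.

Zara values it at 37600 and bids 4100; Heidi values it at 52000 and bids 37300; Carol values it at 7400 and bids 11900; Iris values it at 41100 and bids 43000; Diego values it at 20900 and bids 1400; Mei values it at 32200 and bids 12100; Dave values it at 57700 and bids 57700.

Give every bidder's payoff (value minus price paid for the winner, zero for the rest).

Payoffs: Zara 0, Heidi 0, Carol 0, Iris 0, Diego 0, Mei 0, Dave 14700.

Ordered from highest: Dave 57700, then Iris 43000, then Heidi 37300, then Mei 12100, then Carol 11900, then Zara 4100, then Diego 1400.
Dave has the top bid and wins; the price is the second-highest bid, 43000.
Dave's payoff = 57700 − 43000 = 14700. All other bidders lose, so their payoff is 0.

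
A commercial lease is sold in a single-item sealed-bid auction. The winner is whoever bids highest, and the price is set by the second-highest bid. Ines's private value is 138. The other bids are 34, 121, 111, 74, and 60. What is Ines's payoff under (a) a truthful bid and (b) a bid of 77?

(a) 17  (b) 0

The highest competing bid is 121.
Bidding truthfully at 138: Ines has the top bid, wins, and pays the second-highest bid 121. Payoff = 138 − 121 = 17.
Bidding 77: the top bid is 121 (a rival), so Ines loses. Payoff = 0.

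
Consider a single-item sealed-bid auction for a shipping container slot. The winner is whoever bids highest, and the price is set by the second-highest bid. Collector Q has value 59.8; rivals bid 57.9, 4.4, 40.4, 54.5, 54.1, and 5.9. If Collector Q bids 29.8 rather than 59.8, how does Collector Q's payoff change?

The highest competing bid is 57.9.
Bidding truthfully at 59.8: Collector Q has the top bid, wins, and pays the second-highest bid 57.9. Payoff = 59.8 − 57.9 = 1.9.
Bidding 29.8: the top bid is 57.9 (a rival), so Collector Q loses. Payoff = 0.0.
Change = 0.0 − 1.9 = -1.9.

Payoff change: -1.9.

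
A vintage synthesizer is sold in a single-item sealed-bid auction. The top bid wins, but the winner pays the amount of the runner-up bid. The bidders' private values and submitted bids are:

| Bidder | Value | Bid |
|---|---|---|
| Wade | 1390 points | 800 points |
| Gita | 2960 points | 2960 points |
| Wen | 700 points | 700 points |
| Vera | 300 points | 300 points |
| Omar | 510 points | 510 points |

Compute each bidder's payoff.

Ordered from highest: Gita 2960 points, then Wade 800 points, then Wen 700 points, then Omar 510 points, then Vera 300 points.
Gita has the top bid and wins; the price is the second-highest bid, 800 points.
Gita's payoff = 2960 points − 800 points = 2160 points. All other bidders lose, so their payoff is 0.

Payoffs: Wade 0 points, Gita 2160 points, Wen 0 points, Vera 0 points, Omar 0 points.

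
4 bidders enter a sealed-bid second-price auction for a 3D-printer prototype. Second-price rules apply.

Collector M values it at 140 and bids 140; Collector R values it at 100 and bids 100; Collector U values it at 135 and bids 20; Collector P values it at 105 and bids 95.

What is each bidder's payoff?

Bids in descending order: Collector M 140 > Collector R 100 > Collector P 95 > Collector U 20.
Collector M has the top bid and wins; the price is the second-highest bid, 100.
Collector M's payoff = 140 − 100 = 40. All other bidders lose, so their payoff is 0.

Collector M 40, Collector R 0, Collector U 0, Collector P 0.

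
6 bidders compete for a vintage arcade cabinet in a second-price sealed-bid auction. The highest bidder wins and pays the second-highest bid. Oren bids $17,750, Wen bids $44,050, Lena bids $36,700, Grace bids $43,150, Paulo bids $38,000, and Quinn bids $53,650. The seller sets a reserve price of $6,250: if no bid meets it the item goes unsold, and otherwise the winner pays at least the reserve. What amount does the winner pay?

Sorted high to low: Quinn $53,650, then Wen $44,050, then Grace $43,150, then Paulo $38,000, then Lena $36,700, then Oren $17,750.
Quinn has the highest bid, so Quinn wins.
The second-highest bid is $44,050, which exceeds the reserve, so that sets the price.

The winner pays $44,050.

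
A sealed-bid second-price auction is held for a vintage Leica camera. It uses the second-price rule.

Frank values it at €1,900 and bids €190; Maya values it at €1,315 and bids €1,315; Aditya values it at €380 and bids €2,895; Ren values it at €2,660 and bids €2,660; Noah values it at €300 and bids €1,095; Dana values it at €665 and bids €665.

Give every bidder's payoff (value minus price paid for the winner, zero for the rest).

Payoffs: Frank €0, Maya €0, Aditya -€2,280, Ren €0, Noah €0, Dana €0.

Sorted high to low: Aditya €2,895; Ren €2,660; Maya €1,315; Noah €1,095; Dana €665; Frank €190.
Aditya has the top bid and wins; the price is the second-highest bid, €2,660.
Aditya's payoff = €380 − €2,660 = -€2,280. All other bidders lose, so their payoff is 0.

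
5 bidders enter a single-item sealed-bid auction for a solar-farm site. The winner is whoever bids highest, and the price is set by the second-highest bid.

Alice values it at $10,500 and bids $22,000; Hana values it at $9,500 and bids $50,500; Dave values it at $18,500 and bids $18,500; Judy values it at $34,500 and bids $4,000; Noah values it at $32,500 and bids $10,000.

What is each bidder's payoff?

Alice $0, Hana -$12,500, Dave $0, Judy $0, Noah $0.

Bids in descending order: Hana $50,500, then Alice $22,000, then Dave $18,500, then Noah $10,000, then Judy $4,000.
Hana has the top bid and wins; the price is the second-highest bid, $22,000.
Hana's payoff = $9,500 − $22,000 = -$12,500. All other bidders lose, so their payoff is 0.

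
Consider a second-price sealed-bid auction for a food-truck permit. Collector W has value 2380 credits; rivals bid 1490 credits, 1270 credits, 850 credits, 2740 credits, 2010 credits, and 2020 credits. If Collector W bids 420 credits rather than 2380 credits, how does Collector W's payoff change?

The highest competing bid is 2740 credits.
Bidding truthfully at 2380 credits: the top bid is 2740 credits (a rival), so Collector W loses. Payoff = 0 credits.
Bidding 420 credits: the top bid is 2740 credits (a rival), so Collector W loses. Payoff = 0 credits.
Change = 0 credits − 0 credits = 0 credits.

Change in payoff: 0 credits.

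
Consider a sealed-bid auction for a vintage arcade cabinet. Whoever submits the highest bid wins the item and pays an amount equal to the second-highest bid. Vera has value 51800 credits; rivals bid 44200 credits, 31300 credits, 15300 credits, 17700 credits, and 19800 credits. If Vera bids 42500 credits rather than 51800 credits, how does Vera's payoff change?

Change in payoff: -7600 credits.

The highest competing bid is 44200 credits.
Bidding truthfully at 51800 credits: Vera has the top bid, wins, and pays the second-highest bid 44200 credits. Payoff = 51800 credits − 44200 credits = 7600 credits.
Bidding 42500 credits: the top bid is 44200 credits (a rival), so Vera loses. Payoff = 0 credits.
Change = 0 credits − 7600 credits = -7600 credits.
This is the dominant-strategy logic: truthful bidding weakly beats any alternative.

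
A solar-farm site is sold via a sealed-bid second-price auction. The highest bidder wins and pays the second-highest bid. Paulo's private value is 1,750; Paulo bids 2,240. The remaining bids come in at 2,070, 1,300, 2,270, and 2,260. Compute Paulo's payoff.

Highest competing bid: 2,270.
Paulo's bid 2,240 is not the highest, so Paulo loses, pays nothing, and earns zero payoff.

Payoff = 0.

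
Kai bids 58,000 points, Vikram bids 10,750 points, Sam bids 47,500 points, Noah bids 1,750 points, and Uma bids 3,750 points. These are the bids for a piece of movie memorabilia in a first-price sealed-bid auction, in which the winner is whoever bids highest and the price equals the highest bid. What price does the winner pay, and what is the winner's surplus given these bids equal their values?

The winner pays 58,000 points for a surplus of 0 points.

Bids in descending order: Kai 58,000 points; Sam 47,500 points; Vikram 10,750 points; Uma 3,750 points; Noah 1,750 points.
Kai is the highest bidder, so Kai wins.
Under the first-price rule, the price is the highest bid: 58,000 points.
Surplus = 58,000 points − 58,000 points = 0 points.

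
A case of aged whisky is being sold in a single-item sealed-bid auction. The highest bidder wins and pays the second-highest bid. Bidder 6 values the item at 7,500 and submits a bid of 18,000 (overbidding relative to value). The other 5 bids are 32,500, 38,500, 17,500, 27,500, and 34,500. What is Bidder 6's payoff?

Highest competing bid: 38,500.
Bidder 6's bid 18,000 is not the highest, so Bidder 6 loses, pays nothing, and earns zero payoff.

Payoff = 0.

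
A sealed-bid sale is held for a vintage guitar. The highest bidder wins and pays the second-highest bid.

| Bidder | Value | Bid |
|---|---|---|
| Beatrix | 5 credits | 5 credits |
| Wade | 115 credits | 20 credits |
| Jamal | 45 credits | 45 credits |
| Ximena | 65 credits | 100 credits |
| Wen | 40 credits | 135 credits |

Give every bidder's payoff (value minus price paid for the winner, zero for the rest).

Payoffs: Beatrix 0 credits, Wade 0 credits, Jamal 0 credits, Ximena 0 credits, Wen -60 credits.

Sorted high to low: Wen 135 credits > Ximena 100 credits > Jamal 45 credits > Wade 20 credits > Beatrix 5 credits.
Wen has the top bid and wins; the price is the second-highest bid, 100 credits.
Wen's payoff = 40 credits − 100 credits = -60 credits. All other bidders lose, so their payoff is 0.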